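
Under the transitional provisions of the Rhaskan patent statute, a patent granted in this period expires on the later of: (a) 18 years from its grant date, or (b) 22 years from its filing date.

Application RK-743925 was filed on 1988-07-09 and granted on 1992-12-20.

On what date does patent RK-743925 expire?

December 20, 2010

(a) grant + 18 years → 20 December 2010.
(b) filing + 22 years → 9 July 2010.
Later of the two: 20 December 2010.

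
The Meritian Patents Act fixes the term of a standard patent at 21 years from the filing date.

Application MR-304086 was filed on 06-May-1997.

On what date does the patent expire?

Filing date + 21 years → 6 May 2018.

2018-05-06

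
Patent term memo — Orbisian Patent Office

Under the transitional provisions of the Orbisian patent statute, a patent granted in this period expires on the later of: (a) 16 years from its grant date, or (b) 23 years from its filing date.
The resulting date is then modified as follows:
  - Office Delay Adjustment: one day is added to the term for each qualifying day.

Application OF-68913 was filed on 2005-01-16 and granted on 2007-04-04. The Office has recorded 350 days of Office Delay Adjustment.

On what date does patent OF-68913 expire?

2028-12-31

(a) grant + 16 years → 4 April 2023.
(b) filing + 23 years → 16 January 2028.
Later of the two: 16 January 2028.
Office Delay Adjustment: +350 days → 31 December 2028.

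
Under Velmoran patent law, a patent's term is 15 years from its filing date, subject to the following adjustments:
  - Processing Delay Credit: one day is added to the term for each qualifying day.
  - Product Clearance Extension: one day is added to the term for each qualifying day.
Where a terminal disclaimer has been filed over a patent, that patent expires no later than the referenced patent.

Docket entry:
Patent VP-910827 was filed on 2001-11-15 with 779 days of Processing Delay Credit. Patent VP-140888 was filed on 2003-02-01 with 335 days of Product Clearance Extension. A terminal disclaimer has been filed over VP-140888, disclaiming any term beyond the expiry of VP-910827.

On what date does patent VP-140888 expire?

2019-01-02

Natural term of VP-140888:
  Base: filing + 15 years → 1 February 2018.
  Product Clearance Extension: +335 days → 2 January 2019.
Expiry of referenced patent VP-910827:
  Base: filing + 15 years → 15 November 2016.
  Processing Delay Credit: +779 days → 3 January 2019.
Terminal disclaimer: VP-140888 expires on the earlier of 2 January 2019 and 3 January 2019.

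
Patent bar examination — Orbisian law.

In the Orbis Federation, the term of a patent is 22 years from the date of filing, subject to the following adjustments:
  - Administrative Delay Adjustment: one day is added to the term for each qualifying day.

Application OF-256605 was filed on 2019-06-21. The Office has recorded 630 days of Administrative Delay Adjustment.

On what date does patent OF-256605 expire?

Base term: filing date + 22 years → 21 June 2041.
Administrative Delay Adjustment: +630 days → 13 March 2043.

March 13, 2043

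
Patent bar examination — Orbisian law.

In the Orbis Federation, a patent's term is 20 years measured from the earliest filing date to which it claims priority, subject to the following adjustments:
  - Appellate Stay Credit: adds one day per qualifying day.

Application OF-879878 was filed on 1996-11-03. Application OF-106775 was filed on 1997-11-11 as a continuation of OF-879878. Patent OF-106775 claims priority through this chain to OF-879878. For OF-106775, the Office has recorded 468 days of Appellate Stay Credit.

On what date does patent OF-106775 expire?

Earliest priority filing: 3 November 1996.
Base term: 3 November 1996 + 20 years → 3 November 2016.
Appellate Stay Credit: +468 days → 14 February 2018.

2018-02-14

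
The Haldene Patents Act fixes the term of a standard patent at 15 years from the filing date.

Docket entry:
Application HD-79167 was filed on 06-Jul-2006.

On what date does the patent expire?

July 6, 2021

Filing date + 15 years → 6 July 2021.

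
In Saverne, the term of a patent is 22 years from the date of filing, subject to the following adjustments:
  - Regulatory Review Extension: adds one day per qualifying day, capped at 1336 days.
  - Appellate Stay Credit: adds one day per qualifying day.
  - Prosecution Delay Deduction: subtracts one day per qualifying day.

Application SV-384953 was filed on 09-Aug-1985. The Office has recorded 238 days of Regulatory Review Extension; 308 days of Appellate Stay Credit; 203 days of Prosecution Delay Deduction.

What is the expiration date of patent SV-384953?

2008-07-17

Base term: filing date + 22 years → 9 August 2007.
Regulatory Review Extension: 238 days (within the 1336-day cap) → +238 days → 3 April 2008.
Appellate Stay Credit: +308 days → 5 February 2009.
Prosecution Delay Deduction: −203 days → 17 July 2008.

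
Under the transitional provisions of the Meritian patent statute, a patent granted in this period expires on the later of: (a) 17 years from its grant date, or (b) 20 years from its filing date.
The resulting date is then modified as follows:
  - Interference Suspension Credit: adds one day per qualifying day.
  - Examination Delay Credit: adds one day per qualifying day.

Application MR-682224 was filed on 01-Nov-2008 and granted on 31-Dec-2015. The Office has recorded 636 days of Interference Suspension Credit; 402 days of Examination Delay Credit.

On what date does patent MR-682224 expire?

November 4, 2035

(a) grant + 17 years → 31 December 2032.
(b) filing + 20 years → 1 November 2028.
Later of the two: 31 December 2032.
Interference Suspension Credit: +636 days → 28 September 2034.
Examination Delay Credit: +402 days → 4 November 2035.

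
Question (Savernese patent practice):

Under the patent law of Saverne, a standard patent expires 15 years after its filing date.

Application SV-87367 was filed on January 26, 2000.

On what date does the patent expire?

2015-01-26

Filing date + 15 years → 26 January 2015.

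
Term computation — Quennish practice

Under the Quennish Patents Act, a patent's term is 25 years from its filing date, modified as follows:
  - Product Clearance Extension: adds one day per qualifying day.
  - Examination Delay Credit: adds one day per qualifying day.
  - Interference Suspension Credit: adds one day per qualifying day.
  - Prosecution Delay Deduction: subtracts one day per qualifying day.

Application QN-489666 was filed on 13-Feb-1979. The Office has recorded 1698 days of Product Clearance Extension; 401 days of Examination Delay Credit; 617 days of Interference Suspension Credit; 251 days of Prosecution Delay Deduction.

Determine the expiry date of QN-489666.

2010-11-13

Base term: filing date + 25 years → 13 February 2004.
Product Clearance Extension: +1698 days → 7 October 2008.
Examination Delay Credit: +401 days → 12 November 2009.
Interference Suspension Credit: +617 days → 22 July 2011.
Prosecution Delay Deduction: −251 days → 13 November 2010.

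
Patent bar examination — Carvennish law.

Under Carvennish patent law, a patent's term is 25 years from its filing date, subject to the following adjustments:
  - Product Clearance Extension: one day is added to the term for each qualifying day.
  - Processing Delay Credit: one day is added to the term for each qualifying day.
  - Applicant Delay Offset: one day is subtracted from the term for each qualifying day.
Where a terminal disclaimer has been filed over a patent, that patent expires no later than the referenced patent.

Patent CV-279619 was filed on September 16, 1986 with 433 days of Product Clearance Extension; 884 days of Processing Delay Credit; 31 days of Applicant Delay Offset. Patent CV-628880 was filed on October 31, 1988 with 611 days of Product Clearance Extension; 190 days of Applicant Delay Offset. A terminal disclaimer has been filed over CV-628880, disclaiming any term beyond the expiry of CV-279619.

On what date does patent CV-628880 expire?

Natural term of CV-628880:
  Base: filing + 25 years → 31 October 2013.
  Product Clearance Extension: +611 days → 4 July 2015.
  Applicant Delay Offset: −190 days → 26 December 2014.
Expiry of referenced patent CV-279619:
  Base: filing + 25 years → 16 September 2011.
  Product Clearance Extension: +433 days → 22 November 2012.
  Processing Delay Credit: +884 days → 25 April 2015.
  Applicant Delay Offset: −31 days → 25 March 2015.
Terminal disclaimer: CV-628880 expires on the earlier of 26 December 2014 and 25 March 2015.

2014-12-26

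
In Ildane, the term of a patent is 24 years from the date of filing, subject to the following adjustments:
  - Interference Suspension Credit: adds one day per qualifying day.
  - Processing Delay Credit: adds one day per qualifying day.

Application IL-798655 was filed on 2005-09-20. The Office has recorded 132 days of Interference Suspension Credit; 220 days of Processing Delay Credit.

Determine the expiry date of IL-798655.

September 7, 2030

Base term: filing date + 24 years → 20 September 2029.
Interference Suspension Credit: +132 days → 30 January 2030.
Processing Delay Credit: +220 days → 7 September 2030.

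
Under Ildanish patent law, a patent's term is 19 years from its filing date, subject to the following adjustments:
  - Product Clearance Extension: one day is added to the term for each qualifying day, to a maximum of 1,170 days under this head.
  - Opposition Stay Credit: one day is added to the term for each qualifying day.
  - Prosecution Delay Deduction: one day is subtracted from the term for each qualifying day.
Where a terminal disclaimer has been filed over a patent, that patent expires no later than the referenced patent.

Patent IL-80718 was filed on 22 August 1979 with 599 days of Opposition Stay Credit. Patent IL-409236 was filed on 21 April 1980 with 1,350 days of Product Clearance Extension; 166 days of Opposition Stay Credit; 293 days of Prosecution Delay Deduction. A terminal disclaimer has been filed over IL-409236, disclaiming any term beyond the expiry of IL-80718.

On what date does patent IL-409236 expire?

April 12, 2000

Natural term of IL-409236:
  Base: filing + 19 years → 21 April 1999.
  Product Clearance Extension: 1350 days claimed exceeds the 1170-day cap, so +1170 days → 4 July 2002.
  Opposition Stay Credit: +166 days → 17 December 2002.
  Prosecution Delay Deduction: −293 days → 27 February 2002.
Expiry of referenced patent IL-80718:
  Base: filing + 19 years → 22 August 1998.
  Opposition Stay Credit: +599 days → 12 April 2000.
Terminal disclaimer: IL-409236 expires on the earlier of 27 February 2002 and 12 April 2000.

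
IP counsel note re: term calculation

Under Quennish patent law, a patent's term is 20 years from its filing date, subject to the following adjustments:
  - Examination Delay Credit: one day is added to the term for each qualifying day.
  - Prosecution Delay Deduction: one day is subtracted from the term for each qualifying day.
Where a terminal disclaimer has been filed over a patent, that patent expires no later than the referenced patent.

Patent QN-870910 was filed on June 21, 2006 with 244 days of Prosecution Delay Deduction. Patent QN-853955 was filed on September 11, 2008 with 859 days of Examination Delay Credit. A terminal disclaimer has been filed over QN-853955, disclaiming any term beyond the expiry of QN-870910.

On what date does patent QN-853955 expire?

2025-10-20

Natural term of QN-853955:
  Base: filing + 20 years → 11 September 2028.
  Examination Delay Credit: +859 days → 18 January 2031.
Expiry of referenced patent QN-870910:
  Base: filing + 20 years → 21 June 2026.
  Prosecution Delay Deduction: −244 days → 20 October 2025.
Terminal disclaimer: QN-853955 expires on the earlier of 18 January 2031 and 20 October 2025.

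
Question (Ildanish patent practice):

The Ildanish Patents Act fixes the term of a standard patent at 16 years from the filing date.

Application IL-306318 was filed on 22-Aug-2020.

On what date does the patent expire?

Filing date + 16 years → 22 August 2036.

2036-08-22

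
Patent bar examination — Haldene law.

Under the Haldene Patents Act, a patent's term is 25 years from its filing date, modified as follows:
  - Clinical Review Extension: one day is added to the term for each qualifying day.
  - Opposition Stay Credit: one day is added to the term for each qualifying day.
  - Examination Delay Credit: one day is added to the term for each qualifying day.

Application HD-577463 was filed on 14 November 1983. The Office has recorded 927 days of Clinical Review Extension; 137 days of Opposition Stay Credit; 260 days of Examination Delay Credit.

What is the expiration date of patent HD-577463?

June 30, 2012

Base term: filing date + 25 years → 14 November 2008.
Clinical Review Extension: +927 days → 30 May 2011.
Opposition Stay Credit: +137 days → 14 October 2011.
Examination Delay Credit: +260 days → 30 June 2012.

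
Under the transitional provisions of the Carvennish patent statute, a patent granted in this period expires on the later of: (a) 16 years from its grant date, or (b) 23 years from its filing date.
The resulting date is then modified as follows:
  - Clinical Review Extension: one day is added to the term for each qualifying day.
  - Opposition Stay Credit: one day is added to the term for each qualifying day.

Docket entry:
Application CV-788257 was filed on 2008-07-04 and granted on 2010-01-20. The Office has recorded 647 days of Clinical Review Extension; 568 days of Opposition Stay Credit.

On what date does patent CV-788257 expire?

2034-10-31

(a) grant + 16 years → 20 January 2026.
(b) filing + 23 years → 4 July 2031.
Later of the two: 4 July 2031.
Clinical Review Extension: +647 days → 11 April 2033.
Opposition Stay Credit: +568 days → 31 October 2034.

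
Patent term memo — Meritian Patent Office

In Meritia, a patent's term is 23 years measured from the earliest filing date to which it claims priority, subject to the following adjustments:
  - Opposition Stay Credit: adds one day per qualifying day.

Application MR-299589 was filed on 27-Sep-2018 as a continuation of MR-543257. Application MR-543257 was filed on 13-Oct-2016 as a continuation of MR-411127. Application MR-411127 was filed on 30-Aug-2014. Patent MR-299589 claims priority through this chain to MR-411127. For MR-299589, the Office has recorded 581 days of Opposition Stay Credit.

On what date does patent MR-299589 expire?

April 3, 2039

Earliest priority filing: 30 August 2014.
Base term: 30 August 2014 + 23 years → 30 August 2037.
Opposition Stay Credit: +581 days → 3 April 2039.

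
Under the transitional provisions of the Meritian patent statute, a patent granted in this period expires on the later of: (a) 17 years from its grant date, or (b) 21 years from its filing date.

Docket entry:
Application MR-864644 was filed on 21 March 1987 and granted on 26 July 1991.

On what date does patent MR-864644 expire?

(a) grant + 17 years → 26 July 2008.
(b) filing + 21 years → 21 March 2008.
Later of the two: 26 July 2008.

July 26, 2008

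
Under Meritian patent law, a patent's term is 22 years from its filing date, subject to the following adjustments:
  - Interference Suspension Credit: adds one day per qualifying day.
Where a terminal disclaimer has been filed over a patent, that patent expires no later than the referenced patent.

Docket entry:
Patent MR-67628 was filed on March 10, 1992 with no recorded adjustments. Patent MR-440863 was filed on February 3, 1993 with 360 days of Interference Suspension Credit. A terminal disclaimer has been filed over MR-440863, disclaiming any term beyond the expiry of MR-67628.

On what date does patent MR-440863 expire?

Natural term of MR-440863:
  Base: filing + 22 years → 3 February 2015.
  Interference Suspension Credit: +360 days → 29 January 2016.
Expiry of referenced patent MR-67628:
  Base: filing + 22 years → 10 March 2014.
Terminal disclaimer: MR-440863 expires on the earlier of 29 January 2016 and 10 March 2014.

March 10, 2014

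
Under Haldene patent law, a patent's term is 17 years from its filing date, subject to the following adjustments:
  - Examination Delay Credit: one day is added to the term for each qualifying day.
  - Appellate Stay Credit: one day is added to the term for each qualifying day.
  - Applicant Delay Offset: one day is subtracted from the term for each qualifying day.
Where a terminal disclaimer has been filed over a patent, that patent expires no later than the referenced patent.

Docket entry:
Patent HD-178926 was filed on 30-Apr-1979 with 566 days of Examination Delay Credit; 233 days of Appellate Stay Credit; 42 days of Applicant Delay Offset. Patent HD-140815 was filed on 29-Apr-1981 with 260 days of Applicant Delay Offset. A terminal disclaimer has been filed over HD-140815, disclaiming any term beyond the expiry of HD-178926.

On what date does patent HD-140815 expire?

Natural term of HD-140815:
  Base: filing + 17 years → 29 April 1998.
  Applicant Delay Offset: −260 days → 12 August 1997.
Expiry of referenced patent HD-178926:
  Base: filing + 17 years → 30 April 1996.
  Examination Delay Credit: +566 days → 17 November 1997.
  Appellate Stay Credit: +233 days → 8 July 1998.
  Applicant Delay Offset: −42 days → 27 May 1998.
Terminal disclaimer: HD-140815 expires on the earlier of 12 August 1997 and 27 May 1998.

August 12, 1997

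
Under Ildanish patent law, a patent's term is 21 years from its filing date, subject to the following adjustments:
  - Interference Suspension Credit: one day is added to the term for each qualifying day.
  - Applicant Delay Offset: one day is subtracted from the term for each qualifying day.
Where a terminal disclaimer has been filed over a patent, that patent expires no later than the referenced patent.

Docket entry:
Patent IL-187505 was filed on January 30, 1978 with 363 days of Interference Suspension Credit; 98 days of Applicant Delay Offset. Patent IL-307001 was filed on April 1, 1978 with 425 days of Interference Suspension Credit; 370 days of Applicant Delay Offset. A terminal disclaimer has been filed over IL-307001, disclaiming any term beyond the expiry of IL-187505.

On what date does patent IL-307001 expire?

1999-05-26

Natural term of IL-307001:
  Base: filing + 21 years → 1 April 1999.
  Interference Suspension Credit: +425 days → 30 May 2000.
  Applicant Delay Offset: −370 days → 26 May 1999.
Expiry of referenced patent IL-187505:
  Base: filing + 21 years → 30 January 1999.
  Interference Suspension Credit: +363 days → 28 January 2000.
  Applicant Delay Offset: −98 days → 22 October 1999.
Terminal disclaimer: IL-307001 expires on the earlier of 26 May 1999 and 22 October 1999.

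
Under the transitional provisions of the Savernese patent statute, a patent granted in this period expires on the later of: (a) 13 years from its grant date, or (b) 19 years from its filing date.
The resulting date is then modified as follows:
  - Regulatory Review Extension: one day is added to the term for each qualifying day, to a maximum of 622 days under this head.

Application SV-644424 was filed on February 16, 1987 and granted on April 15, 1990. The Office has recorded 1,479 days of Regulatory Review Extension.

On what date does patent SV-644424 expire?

2007-10-31

(a) grant + 13 years → 15 April 2003.
(b) filing + 19 years → 16 February 2006.
Later of the two: 16 February 2006.
Regulatory Review Extension: 1479 days claimed exceeds the 622-day cap, so +622 days → 31 October 2007.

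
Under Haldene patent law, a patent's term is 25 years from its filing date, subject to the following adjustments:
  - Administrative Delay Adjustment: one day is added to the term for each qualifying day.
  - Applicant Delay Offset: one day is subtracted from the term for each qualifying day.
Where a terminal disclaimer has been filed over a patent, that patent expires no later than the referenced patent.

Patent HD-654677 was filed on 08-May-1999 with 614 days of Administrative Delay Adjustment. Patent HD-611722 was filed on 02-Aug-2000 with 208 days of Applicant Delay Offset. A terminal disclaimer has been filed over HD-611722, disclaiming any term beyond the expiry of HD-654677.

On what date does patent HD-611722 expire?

January 6, 2025

Natural term of HD-611722:
  Base: filing + 25 years → 2 August 2025.
  Applicant Delay Offset: −208 days → 6 January 2025.
Expiry of referenced patent HD-654677:
  Base: filing + 25 years → 8 May 2024.
  Administrative Delay Adjustment: +614 days → 12 January 2026.
Terminal disclaimer: HD-611722 expires on the earlier of 6 January 2025 and 12 January 2026.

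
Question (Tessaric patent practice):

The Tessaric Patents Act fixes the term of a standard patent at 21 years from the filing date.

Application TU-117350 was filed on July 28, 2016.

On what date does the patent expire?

2037-07-28

Filing date + 21 years → 28 July 2037.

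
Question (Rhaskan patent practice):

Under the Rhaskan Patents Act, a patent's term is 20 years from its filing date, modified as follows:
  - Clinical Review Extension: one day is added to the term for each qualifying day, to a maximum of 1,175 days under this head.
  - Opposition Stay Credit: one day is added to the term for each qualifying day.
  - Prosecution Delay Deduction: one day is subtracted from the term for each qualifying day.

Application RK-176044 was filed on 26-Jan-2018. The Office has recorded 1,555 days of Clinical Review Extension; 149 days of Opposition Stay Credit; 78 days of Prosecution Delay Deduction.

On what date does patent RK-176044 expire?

Base term: filing date + 20 years → 26 January 2038.
Clinical Review Extension: 1555 days claimed exceeds the 1175-day cap, so +1175 days → 15 April 2041.
Opposition Stay Credit: +149 days → 11 September 2041.
Prosecution Delay Deduction: −78 days → 25 June 2041.

2041-06-25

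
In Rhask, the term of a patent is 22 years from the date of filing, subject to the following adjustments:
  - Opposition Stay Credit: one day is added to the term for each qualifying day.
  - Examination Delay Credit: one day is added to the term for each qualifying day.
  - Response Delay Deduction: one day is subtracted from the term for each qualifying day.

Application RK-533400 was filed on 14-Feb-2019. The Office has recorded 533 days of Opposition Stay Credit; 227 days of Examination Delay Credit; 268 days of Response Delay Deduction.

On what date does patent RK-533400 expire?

June 21, 2042

Base term: filing date + 22 years → 14 February 2041.
Opposition Stay Credit: +533 days → 1 August 2042.
Examination Delay Credit: +227 days → 16 March 2043.
Response Delay Deduction: −268 days → 21 June 2042.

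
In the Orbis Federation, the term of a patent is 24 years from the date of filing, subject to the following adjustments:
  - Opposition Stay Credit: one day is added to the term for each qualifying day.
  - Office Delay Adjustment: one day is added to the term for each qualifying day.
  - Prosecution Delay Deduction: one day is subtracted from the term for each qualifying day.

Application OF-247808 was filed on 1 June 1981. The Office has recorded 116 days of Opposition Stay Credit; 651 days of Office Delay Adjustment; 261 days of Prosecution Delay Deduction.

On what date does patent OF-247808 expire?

Base term: filing date + 24 years → 1 June 2005.
Opposition Stay Credit: +116 days → 25 September 2005.
Office Delay Adjustment: +651 days → 8 July 2007.
Prosecution Delay Deduction: −261 days → 20 October 2006.

2006-10-20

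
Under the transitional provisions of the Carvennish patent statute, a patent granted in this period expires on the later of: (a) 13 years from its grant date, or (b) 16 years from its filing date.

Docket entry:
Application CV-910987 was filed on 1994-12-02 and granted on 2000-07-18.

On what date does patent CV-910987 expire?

(a) grant + 13 years → 18 July 2013.
(b) filing + 16 years → 2 December 2010.
Later of the two: 18 July 2013.

July 18, 2013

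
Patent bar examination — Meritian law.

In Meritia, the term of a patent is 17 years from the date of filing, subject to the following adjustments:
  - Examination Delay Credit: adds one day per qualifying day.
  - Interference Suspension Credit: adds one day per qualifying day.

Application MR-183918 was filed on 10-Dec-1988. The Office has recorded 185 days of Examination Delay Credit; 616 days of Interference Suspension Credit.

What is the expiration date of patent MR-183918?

February 19, 2008

Base term: filing date + 17 years → 10 December 2005.
Examination Delay Credit: +185 days → 13 June 2006.
Interference Suspension Credit: +616 days → 19 February 2008.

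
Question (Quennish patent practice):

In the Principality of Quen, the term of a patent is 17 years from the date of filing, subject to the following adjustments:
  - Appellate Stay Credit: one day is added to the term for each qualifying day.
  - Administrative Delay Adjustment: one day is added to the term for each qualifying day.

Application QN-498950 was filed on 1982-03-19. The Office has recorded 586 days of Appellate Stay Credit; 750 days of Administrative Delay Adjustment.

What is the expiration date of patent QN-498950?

2002-11-14

Base term: filing date + 17 years → 19 March 1999.
Appellate Stay Credit: +586 days → 25 October 2000.
Administrative Delay Adjustment: +750 days → 14 November 2002.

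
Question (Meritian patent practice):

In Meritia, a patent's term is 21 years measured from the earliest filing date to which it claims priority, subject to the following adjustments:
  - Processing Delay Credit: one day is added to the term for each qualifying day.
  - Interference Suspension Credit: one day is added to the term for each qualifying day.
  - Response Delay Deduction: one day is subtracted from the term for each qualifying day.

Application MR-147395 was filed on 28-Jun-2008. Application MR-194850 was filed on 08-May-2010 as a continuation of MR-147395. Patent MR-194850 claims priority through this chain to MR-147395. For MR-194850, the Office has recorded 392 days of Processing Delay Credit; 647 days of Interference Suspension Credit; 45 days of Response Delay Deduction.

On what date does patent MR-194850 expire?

Earliest priority filing: 28 June 2008.
Base term: 28 June 2008 + 21 years → 28 June 2029.
Processing Delay Credit: +392 days → 25 July 2030.
Interference Suspension Credit: +647 days → 2 May 2032.
Response Delay Deduction: −45 days → 18 March 2032.

March 18, 2032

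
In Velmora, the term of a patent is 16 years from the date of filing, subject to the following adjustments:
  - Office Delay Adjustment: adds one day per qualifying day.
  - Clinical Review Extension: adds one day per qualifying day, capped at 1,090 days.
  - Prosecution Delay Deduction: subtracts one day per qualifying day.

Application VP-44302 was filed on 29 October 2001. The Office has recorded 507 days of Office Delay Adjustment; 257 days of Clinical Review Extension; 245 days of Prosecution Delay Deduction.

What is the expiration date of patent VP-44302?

Base term: filing date + 16 years → 29 October 2017.
Office Delay Adjustment: +507 days → 20 March 2019.
Clinical Review Extension: 257 days (within the 1090-day cap) → +257 days → 2 December 2019.
Prosecution Delay Deduction: −245 days → 1 April 2019.

April 1, 2019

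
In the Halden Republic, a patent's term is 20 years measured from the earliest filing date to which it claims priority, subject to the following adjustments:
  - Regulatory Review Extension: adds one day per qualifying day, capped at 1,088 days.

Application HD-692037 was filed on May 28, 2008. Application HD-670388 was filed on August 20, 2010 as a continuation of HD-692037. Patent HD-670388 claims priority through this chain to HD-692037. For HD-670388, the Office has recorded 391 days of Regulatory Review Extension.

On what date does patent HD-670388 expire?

Earliest priority filing: 28 May 2008.
Base term: 28 May 2008 + 20 years → 28 May 2028.
Regulatory Review Extension: 391 days (within the 1088-day cap) → +391 days → 23 June 2029.

2029-06-23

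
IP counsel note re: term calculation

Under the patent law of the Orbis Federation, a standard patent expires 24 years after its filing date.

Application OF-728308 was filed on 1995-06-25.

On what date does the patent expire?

Filing date + 24 years → 25 June 2019.

June 25, 2019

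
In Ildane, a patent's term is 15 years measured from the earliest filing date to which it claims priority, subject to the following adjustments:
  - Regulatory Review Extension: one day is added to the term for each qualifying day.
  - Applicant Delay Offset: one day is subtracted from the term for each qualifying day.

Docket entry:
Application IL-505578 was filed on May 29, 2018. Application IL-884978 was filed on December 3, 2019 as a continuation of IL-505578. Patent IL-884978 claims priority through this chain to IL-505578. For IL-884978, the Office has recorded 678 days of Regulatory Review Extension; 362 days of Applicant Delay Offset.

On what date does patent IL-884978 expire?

April 10, 2034

Earliest priority filing: 29 May 2018.
Base term: 29 May 2018 + 15 years → 29 May 2033.
Regulatory Review Extension: +678 days → 7 April 2035.
Applicant Delay Offset: −362 days → 10 April 2034.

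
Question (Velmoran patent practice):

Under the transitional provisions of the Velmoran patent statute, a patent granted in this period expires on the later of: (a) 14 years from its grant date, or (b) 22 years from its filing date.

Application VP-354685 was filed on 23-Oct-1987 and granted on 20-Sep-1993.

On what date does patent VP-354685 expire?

2009-10-23

(a) grant + 14 years → 20 September 2007.
(b) filing + 22 years → 23 October 2009.
Later of the two: 23 October 2009.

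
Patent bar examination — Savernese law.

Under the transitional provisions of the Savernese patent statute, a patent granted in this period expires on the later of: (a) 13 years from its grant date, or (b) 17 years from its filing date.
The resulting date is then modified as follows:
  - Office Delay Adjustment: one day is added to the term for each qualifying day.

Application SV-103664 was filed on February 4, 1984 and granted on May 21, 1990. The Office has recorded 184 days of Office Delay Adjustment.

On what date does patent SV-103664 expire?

2003-11-21

(a) grant + 13 years → 21 May 2003.
(b) filing + 17 years → 4 February 2001.
Later of the two: 21 May 2003.
Office Delay Adjustment: +184 days → 21 November 2003.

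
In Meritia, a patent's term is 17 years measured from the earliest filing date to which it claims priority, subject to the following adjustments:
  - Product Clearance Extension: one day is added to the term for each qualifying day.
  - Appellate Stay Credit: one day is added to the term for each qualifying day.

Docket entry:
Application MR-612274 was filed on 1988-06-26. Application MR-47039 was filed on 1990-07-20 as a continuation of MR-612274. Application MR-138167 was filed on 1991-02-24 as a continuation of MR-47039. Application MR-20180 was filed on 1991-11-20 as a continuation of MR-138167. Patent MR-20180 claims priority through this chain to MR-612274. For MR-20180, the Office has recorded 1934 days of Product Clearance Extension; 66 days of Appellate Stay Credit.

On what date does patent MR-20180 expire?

2010-12-17

Earliest priority filing: 26 June 1988.
Base term: 26 June 1988 + 17 years → 26 June 2005.
Product Clearance Extension: +1934 days → 12 October 2010.
Appellate Stay Credit: +66 days → 17 December 2010.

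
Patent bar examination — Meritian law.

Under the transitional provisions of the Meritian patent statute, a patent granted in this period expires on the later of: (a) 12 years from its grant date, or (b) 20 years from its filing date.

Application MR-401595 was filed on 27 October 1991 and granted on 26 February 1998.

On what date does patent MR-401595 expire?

(a) grant + 12 years → 26 February 2010.
(b) filing + 20 years → 27 October 2011.
Later of the two: 27 October 2011.

October 27, 2011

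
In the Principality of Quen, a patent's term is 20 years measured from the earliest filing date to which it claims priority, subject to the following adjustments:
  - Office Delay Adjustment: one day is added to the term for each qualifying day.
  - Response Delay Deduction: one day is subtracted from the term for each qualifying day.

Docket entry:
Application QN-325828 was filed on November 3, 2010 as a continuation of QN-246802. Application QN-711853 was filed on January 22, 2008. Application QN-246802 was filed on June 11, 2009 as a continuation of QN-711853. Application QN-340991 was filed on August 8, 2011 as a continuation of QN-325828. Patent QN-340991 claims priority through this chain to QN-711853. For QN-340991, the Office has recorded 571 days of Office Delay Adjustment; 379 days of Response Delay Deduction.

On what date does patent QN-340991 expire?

2028-08-01

Earliest priority filing: 22 January 2008.
Base term: 22 January 2008 + 20 years → 22 January 2028.
Office Delay Adjustment: +571 days → 15 August 2029.
Response Delay Deduction: −379 days → 1 August 2028.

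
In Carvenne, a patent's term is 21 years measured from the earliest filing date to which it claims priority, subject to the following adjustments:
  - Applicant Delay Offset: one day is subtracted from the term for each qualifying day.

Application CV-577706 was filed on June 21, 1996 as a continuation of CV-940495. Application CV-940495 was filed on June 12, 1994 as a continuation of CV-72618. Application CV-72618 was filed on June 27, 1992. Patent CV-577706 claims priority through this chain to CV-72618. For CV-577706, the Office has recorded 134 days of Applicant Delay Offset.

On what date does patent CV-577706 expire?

2013-02-13

Earliest priority filing: 27 June 1992.
Base term: 27 June 1992 + 21 years → 27 June 2013.
Applicant Delay Offset: −134 days → 13 February 2013.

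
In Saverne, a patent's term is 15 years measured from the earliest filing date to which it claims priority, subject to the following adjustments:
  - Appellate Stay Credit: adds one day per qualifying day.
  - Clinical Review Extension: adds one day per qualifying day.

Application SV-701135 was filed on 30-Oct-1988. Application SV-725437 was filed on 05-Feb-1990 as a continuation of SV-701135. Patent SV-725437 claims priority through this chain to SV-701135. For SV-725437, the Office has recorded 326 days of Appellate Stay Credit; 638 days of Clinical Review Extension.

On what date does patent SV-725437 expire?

Earliest priority filing: 30 October 1988.
Base term: 30 October 1988 + 15 years → 30 October 2003.
Appellate Stay Credit: +326 days → 20 September 2004.
Clinical Review Extension: +638 days → 20 June 2006.

June 20, 2006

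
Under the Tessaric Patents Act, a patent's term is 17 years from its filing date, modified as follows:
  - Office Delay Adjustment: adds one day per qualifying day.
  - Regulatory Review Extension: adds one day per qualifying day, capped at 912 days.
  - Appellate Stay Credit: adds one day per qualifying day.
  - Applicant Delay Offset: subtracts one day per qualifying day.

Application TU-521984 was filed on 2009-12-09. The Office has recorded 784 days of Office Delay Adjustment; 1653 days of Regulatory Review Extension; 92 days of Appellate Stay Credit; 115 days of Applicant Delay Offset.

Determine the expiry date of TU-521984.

Base term: filing date + 17 years → 9 December 2026.
Office Delay Adjustment: +784 days → 31 January 2029.
Regulatory Review Extension: 1653 days claimed exceeds the 912-day cap, so +912 days → 1 August 2031.
Appellate Stay Credit: +92 days → 1 November 2031.
Applicant Delay Offset: −115 days → 9 July 2031.

July 9, 2031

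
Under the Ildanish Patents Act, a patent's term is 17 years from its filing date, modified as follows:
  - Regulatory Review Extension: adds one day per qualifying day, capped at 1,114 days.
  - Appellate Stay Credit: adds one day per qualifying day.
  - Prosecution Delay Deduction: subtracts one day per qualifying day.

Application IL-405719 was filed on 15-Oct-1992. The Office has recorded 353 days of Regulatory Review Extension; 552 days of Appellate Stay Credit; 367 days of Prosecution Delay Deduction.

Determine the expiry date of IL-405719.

April 6, 2011

Base term: filing date + 17 years → 15 October 2009.
Regulatory Review Extension: 353 days (within the 1114-day cap) → +353 days → 3 October 2010.
Appellate Stay Credit: +552 days → 7 April 2012.
Prosecution Delay Deduction: −367 days → 6 April 2011.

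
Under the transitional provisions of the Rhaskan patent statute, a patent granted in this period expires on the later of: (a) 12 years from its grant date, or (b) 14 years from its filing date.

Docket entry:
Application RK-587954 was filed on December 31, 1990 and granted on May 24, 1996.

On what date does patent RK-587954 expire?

2008-05-24

(a) grant + 12 years → 24 May 2008.
(b) filing + 14 years → 31 December 2004.
Later of the two: 24 May 2008.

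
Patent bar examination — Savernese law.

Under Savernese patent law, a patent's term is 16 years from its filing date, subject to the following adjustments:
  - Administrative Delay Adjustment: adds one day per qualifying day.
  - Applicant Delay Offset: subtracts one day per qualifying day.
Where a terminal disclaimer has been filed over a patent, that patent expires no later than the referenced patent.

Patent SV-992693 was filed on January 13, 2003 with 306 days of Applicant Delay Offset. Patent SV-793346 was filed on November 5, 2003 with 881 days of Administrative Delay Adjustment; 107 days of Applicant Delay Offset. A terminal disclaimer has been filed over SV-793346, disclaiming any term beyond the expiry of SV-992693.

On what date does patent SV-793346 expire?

Natural term of SV-793346:
  Base: filing + 16 years → 5 November 2019.
  Administrative Delay Adjustment: +881 days → 4 April 2022.
  Applicant Delay Offset: −107 days → 18 December 2021.
Expiry of referenced patent SV-992693:
  Base: filing + 16 years → 13 January 2019.
  Applicant Delay Offset: −306 days → 13 March 2018.
Terminal disclaimer: SV-793346 expires on the earlier of 18 December 2021 and 13 March 2018.

2018-03-13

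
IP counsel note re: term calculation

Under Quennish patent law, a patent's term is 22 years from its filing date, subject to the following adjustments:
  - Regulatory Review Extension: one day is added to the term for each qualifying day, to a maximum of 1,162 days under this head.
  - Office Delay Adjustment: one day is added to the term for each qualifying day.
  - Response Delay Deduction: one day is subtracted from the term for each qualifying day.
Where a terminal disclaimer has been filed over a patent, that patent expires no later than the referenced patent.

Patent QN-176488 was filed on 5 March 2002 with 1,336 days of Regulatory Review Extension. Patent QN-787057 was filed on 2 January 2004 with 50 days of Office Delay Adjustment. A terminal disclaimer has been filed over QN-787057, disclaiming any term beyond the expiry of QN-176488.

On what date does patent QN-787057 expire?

Natural term of QN-787057:
  Base: filing + 22 years → 2 January 2026.
  Office Delay Adjustment: +50 days → 21 February 2026.
Expiry of referenced patent QN-176488:
  Base: filing + 22 years → 5 March 2024.
  Regulatory Review Extension: 1336 days claimed exceeds the 1162-day cap, so +1162 days → 11 May 2027.
Terminal disclaimer: QN-787057 expires on the earlier of 21 February 2026 and 11 May 2027.

2026-02-21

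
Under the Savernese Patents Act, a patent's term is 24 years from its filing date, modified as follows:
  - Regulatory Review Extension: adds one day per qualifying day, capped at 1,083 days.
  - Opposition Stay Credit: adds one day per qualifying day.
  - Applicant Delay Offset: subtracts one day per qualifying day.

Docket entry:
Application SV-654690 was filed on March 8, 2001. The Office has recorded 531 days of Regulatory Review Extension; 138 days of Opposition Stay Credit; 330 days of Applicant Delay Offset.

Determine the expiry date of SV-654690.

Base term: filing date + 24 years → 8 March 2025.
Regulatory Review Extension: 531 days (within the 1083-day cap) → +531 days → 21 August 2026.
Opposition Stay Credit: +138 days → 6 January 2027.
Applicant Delay Offset: −330 days → 10 February 2026.

2026-02-10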